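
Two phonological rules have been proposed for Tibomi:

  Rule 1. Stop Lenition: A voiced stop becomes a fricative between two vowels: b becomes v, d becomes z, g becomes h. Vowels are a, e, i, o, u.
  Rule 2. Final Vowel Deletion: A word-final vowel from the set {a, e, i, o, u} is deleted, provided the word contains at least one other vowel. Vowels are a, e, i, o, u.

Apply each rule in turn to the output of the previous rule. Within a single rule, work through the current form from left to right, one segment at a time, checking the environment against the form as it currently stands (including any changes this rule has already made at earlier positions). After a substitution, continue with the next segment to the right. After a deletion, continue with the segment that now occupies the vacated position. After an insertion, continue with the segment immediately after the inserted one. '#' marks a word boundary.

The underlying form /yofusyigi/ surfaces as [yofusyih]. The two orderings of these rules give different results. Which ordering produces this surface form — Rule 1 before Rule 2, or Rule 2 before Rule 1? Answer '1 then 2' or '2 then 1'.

Order 1 then 2:
  1 Stop Lenition: [yofusyigi] → [yofusyihi]
  2 Final Vowel Deletion: [yofusyihi] → [yofusyih]
  result: [yofusyih]
Order 2 then 1:
  2 Final Vowel Deletion: [yofusyigi] → [yofusyig]
  1 Stop Lenition: no change — [yofusyig]
  result: [yofusyig]

1 then 2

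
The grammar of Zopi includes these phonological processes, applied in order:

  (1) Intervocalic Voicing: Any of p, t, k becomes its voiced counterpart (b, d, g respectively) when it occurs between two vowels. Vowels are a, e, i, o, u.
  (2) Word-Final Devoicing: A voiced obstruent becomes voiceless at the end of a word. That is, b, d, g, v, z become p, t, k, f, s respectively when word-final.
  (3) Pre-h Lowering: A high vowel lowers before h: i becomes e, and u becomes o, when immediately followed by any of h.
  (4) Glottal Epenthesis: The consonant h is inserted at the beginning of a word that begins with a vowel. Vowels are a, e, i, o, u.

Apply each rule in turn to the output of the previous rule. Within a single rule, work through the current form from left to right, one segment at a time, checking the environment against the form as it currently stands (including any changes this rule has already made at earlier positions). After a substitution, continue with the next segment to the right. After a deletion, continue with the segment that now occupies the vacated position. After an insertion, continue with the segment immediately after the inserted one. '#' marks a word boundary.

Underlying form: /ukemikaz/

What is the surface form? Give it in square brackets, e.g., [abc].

[hugemigas]

(1) Intervocalic Voicing: [ukemikaz] → [ugemigaz]
(2) Word-Final Devoicing: [ugemigaz] → [ugemigas]
(3) Pre-h Lowering: no change — [ugemigas]
(4) Glottal Epenthesis: [ugemigas] → [hugemigas]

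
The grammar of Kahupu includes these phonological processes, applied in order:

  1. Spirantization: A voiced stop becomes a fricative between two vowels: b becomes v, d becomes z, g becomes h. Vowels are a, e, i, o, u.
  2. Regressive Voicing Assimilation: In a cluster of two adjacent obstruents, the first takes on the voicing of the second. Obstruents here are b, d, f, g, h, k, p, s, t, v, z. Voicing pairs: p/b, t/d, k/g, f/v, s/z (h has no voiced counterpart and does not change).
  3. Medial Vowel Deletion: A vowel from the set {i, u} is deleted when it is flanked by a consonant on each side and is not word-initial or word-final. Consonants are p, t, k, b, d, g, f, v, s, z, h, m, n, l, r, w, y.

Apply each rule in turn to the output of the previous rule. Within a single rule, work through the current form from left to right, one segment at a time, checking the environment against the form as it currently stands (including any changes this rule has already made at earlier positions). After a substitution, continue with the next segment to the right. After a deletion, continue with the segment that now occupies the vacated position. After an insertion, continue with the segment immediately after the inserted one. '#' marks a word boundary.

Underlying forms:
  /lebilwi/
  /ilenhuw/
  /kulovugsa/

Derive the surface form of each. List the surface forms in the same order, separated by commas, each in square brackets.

/lebilwi/:
  1 Spirantization: [lebilwi] → [levilwi]
  2 Regressive Voicing Assimilation: no change — [levilwi]
  3 Medial Vowel Deletion: [levilwi] → [levlwi]
/ilenhuw/:
  1 Spirantization: no change — [ilenhuw]
  2 Regressive Voicing Assimilation: no change — [ilenhuw]
  3 Medial Vowel Deletion: [ilenhuw] → [ilenhw]
/kulovugsa/:
  1 Spirantization: no change — [kulovugsa]
  2 Regressive Voicing Assimilation: [kulovugsa] → [kulovuksa]
  3 Medial Vowel Deletion: [kulovuksa] → [klovksa]

[levlwi], [ilenhw], [klovksa]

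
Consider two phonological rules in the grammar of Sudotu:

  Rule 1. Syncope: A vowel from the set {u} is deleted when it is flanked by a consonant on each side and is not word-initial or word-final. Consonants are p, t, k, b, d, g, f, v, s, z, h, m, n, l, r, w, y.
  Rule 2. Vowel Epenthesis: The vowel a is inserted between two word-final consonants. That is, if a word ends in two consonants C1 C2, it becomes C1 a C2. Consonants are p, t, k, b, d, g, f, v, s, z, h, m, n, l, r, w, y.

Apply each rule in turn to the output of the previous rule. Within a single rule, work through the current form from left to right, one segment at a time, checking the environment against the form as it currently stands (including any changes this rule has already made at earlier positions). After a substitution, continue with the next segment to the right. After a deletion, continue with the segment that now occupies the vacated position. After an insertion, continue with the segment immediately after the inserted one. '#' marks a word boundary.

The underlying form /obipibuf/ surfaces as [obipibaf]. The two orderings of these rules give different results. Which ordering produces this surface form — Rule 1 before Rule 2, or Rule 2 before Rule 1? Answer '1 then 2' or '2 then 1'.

1 then 2

Order 1 then 2:
  1 Syncope: [obipibuf] → [obipibf]
  2 Vowel Epenthesis: [obipibf] → [obipibaf]
  result: [obipibaf]
Order 2 then 1:
  2 Vowel Epenthesis: no change — [obipibuf]
  1 Syncope: [obipibuf] → [obipibf]
  result: [obipibf]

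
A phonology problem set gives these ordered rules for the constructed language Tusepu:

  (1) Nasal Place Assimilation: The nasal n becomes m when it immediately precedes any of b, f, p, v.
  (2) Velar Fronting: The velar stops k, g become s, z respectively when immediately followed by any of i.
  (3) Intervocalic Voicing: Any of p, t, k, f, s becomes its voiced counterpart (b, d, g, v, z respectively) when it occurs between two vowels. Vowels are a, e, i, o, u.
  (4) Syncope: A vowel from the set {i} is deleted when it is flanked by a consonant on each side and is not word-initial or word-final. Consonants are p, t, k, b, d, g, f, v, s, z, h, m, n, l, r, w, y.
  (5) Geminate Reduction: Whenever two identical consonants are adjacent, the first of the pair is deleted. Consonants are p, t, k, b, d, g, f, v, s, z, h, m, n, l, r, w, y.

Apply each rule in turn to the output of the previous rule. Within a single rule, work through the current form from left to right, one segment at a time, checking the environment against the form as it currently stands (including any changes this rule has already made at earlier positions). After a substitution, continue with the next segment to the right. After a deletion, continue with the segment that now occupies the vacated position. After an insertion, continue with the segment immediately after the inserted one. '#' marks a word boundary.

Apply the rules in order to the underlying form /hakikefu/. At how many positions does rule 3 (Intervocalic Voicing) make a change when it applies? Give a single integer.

(1) Nasal Place Assimilation: no change — [hakikefu]
(2) Velar Fronting: [hakikefu] → [hasikefu]
(3) Intervocalic Voicing: [hasikefu] → [hazigevu]
(4) Syncope: [hazigevu] → [hazgevu]
(5) Geminate Reduction: no change — [hazgevu]
Rule 3 changed 3 position(s).

3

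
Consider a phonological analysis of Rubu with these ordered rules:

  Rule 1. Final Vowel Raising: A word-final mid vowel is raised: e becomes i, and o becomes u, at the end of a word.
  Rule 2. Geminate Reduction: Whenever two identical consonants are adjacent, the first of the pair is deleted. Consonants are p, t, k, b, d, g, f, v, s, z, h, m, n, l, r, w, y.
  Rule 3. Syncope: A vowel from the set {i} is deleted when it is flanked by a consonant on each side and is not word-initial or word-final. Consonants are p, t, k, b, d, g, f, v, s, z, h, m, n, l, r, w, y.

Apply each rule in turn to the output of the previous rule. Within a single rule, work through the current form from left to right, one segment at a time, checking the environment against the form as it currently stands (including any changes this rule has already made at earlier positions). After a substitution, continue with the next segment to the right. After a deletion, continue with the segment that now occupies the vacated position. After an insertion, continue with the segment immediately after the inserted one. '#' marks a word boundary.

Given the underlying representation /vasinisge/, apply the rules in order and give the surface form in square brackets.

[vasnsgi]

Rule 1 Final Vowel Raising: [vasinisge] → [vasinisgi]
Rule 2 Geminate Reduction: no change — [vasinisgi]
Rule 3 Syncope: [vasinisgi] → [vasnsgi]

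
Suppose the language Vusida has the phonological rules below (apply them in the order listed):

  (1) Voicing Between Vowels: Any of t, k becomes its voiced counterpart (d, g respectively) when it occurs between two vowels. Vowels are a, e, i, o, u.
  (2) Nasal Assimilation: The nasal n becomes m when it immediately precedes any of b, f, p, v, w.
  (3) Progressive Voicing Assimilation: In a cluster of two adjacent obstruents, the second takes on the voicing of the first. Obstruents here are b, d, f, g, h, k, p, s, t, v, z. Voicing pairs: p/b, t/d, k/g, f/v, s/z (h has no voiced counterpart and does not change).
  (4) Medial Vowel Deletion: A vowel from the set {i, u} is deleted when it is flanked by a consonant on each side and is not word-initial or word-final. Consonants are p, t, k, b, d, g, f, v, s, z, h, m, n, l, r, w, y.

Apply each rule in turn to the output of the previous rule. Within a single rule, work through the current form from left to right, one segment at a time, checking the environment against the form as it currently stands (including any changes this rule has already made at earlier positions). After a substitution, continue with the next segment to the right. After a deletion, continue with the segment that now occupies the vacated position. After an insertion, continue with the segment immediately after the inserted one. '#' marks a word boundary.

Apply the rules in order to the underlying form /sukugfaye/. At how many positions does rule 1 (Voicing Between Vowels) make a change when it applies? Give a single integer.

1

(1) Voicing Between Vowels: [sukugfaye] → [sugugfaye]
(2) Nasal Assimilation: no change — [sugugfaye]
(3) Progressive Voicing Assimilation: [sugugfaye] → [sugugvaye]
(4) Medial Vowel Deletion: [sugugvaye] → [sggvaye]
Rule 1 changed 1 position(s).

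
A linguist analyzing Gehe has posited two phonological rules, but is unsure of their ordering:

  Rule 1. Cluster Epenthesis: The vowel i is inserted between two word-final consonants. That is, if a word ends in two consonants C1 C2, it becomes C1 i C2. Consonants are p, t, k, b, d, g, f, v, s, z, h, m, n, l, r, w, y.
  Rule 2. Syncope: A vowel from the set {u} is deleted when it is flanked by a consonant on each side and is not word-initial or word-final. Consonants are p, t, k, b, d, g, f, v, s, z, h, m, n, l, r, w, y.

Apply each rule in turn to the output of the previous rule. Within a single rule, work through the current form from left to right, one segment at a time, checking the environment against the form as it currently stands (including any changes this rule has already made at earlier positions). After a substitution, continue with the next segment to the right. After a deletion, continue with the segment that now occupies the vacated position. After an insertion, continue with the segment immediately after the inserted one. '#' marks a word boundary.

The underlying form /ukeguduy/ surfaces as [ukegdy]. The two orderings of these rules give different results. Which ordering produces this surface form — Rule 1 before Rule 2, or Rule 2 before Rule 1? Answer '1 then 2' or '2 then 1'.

1 then 2

Order 1 then 2:
  1 Cluster Epenthesis: no change — [ukeguduy]
  2 Syncope: [ukeguduy] → [ukegdy]
  result: [ukegdy]
Order 2 then 1:
  2 Syncope: [ukeguduy] → [ukegdy]
  1 Cluster Epenthesis: [ukegdy] → [ukegdiy]
  result: [ukegdiy]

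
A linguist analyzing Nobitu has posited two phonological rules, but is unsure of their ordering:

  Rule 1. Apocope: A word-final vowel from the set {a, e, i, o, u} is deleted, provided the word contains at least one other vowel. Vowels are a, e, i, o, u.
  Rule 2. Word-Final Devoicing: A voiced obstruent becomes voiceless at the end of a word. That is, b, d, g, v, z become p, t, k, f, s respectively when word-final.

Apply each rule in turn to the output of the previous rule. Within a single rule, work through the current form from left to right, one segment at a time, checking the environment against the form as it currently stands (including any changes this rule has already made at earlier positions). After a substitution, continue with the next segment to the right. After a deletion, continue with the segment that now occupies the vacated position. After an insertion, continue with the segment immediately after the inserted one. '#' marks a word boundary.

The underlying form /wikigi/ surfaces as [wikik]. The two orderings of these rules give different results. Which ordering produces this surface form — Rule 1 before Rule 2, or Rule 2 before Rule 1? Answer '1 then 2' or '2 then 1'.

Order 1 then 2:
  1 Apocope: [wikigi] → [wikig]
  2 Word-Final Devoicing: [wikig] → [wikik]
  result: [wikik]
Order 2 then 1:
  2 Word-Final Devoicing: no change — [wikigi]
  1 Apocope: [wikigi] → [wikig]
  result: [wikig]

1 then 2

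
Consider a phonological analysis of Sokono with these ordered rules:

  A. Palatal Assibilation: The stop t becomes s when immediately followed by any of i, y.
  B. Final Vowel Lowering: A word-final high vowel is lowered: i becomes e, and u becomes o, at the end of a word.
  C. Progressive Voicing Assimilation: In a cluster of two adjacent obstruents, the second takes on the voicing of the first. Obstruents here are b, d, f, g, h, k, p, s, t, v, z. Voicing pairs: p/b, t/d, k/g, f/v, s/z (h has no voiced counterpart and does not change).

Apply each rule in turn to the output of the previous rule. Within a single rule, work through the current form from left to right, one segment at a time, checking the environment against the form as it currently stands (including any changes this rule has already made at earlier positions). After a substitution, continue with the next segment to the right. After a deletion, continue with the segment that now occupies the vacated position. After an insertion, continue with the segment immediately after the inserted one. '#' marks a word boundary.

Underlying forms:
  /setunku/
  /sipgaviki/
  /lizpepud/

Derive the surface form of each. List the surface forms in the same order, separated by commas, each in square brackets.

/setunku/:
  A Palatal Assibilation: no change — [setunku]
  B Final Vowel Lowering: [setunku] → [setunko]
  C Progressive Voicing Assimilation: no change — [setunko]
/sipgaviki/:
  A Palatal Assibilation: no change — [sipgaviki]
  B Final Vowel Lowering: [sipgaviki] → [sipgavike]
  C Progressive Voicing Assimilation: [sipgavike] → [sipkavike]
/lizpepud/:
  A Palatal Assibilation: no change — [lizpepud]
  B Final Vowel Lowering: no change — [lizpepud]
  C Progressive Voicing Assimilation: [lizpepud] → [lizbepud]

[setunko], [sipkavike], [lizbepud]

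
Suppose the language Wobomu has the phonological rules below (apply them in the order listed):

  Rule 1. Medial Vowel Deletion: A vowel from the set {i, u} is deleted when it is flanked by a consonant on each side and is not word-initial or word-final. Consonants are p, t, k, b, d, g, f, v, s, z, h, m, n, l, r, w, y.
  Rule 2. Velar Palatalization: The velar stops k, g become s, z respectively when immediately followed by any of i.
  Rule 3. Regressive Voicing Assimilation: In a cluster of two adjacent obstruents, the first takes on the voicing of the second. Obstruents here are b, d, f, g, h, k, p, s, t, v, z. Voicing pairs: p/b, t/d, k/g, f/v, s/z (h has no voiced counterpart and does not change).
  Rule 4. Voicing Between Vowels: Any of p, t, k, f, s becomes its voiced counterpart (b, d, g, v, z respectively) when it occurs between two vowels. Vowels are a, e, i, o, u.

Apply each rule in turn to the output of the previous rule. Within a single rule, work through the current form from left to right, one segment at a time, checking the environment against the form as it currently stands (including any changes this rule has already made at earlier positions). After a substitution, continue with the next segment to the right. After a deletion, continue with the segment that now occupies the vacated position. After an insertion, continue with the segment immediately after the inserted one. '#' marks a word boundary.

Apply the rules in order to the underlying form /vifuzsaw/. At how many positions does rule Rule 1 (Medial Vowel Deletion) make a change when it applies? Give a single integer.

2

Rule 1 Medial Vowel Deletion: [vifuzsaw] → [vfzsaw]
Rule 2 Velar Palatalization: no change — [vfzsaw]
Rule 3 Regressive Voicing Assimilation: [vfzsaw] → [fvssaw]
Rule 4 Voicing Between Vowels: no change — [fvssaw]
Rule Rule 1 changed 2 position(s).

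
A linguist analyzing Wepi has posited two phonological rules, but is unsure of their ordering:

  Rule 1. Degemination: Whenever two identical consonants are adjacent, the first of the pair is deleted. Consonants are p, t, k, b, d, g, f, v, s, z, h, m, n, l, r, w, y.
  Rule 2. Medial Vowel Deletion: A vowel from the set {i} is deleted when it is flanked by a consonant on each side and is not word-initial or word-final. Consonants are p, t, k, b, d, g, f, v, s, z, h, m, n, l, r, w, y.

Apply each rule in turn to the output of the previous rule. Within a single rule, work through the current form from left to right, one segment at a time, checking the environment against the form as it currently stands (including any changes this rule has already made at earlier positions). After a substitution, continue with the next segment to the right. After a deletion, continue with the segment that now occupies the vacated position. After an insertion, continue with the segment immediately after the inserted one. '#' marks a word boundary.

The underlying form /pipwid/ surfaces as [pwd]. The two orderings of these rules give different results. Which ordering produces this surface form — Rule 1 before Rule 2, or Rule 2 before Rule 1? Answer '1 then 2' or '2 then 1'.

2 then 1

Order 1 then 2:
  1 Degemination: no change — [pipwid]
  2 Medial Vowel Deletion: [pipwid] → [ppwd]
  result: [ppwd]
Order 2 then 1:
  2 Medial Vowel Deletion: [pipwid] → [ppwd]
  1 Degemination: [ppwd] → [pwd]
  result: [pwd]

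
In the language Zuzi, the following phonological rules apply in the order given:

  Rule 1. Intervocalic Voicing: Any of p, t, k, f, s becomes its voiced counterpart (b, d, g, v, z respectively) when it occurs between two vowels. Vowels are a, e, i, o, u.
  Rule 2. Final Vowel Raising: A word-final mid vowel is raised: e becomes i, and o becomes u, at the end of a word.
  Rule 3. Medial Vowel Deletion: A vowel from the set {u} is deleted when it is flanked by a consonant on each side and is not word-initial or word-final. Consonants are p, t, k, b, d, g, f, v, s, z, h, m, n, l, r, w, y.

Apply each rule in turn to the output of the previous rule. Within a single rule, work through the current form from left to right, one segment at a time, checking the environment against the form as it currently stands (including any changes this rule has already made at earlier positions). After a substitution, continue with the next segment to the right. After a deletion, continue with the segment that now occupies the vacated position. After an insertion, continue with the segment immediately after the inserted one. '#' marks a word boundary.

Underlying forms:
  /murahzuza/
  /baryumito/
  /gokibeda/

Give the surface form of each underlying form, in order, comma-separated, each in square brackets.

/murahzuza/:
  Rule 1 Intervocalic Voicing: no change — [murahzuza]
  Rule 2 Final Vowel Raising: no change — [murahzuza]
  Rule 3 Medial Vowel Deletion: [murahzuza] → [mrahzza]
/baryumito/:
  Rule 1 Intervocalic Voicing: [baryumito] → [baryumido]
  Rule 2 Final Vowel Raising: [baryumido] → [baryumidu]
  Rule 3 Medial Vowel Deletion: [baryumidu] → [barymidu]
/gokibeda/:
  Rule 1 Intervocalic Voicing: [gokibeda] → [gogibeda]
  Rule 2 Final Vowel Raising: no change — [gogibeda]
  Rule 3 Medial Vowel Deletion: no change — [gogibeda]

[mrahzza], [barymidu], [gogibeda]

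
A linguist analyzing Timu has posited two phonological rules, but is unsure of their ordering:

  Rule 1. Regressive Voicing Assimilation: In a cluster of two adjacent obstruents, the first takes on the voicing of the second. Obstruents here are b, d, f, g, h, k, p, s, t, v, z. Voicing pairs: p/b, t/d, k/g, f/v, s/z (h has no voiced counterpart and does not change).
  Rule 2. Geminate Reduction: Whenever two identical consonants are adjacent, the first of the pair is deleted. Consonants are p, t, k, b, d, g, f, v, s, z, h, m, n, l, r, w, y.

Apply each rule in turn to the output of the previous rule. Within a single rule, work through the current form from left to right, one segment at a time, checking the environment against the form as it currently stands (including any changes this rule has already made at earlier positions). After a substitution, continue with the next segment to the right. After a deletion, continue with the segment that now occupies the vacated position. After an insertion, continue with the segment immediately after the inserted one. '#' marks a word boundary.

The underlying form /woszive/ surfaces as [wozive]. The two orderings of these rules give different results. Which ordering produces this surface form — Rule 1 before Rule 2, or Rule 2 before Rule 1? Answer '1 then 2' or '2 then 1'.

Order 1 then 2:
  1 Regressive Voicing Assimilation: [woszive] → [wozzive]
  2 Geminate Reduction: [wozzive] → [wozive]
  result: [wozive]
Order 2 then 1:
  2 Geminate Reduction: no change — [woszive]
  1 Regressive Voicing Assimilation: [woszive] → [wozzive]
  result: [wozzive]

1 then 2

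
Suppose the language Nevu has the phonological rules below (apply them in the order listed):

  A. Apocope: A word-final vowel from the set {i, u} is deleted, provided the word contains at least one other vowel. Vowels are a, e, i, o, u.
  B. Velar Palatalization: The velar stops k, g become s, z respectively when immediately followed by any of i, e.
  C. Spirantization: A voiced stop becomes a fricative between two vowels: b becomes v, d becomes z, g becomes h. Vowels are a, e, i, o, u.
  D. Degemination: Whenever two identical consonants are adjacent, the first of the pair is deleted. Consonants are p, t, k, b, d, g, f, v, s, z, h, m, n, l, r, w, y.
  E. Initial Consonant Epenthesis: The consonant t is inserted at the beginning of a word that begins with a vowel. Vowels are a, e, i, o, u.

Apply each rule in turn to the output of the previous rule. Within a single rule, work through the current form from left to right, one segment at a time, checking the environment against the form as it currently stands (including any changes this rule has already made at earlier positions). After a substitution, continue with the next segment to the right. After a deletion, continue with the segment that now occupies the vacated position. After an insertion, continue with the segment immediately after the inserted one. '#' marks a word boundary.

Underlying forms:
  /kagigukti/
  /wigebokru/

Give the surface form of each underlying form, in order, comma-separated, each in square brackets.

/kagigukti/:
  A Apocope: [kagigukti] → [kagigukt]
  B Velar Palatalization: [kagigukt] → [kazigukt]
  C Spirantization: [kazigukt] → [kazihukt]
  D Degemination: no change — [kazihukt]
  E Initial Consonant Epenthesis: no change — [kazihukt]
/wigebokru/:
  A Apocope: [wigebokru] → [wigebokr]
  B Velar Palatalization: [wigebokr] → [wizebokr]
  C Spirantization: [wizebokr] → [wizevokr]
  D Degemination: no change — [wizevokr]
  E Initial Consonant Epenthesis: no change — [wizevokr]

[kazihukt], [wizevokr]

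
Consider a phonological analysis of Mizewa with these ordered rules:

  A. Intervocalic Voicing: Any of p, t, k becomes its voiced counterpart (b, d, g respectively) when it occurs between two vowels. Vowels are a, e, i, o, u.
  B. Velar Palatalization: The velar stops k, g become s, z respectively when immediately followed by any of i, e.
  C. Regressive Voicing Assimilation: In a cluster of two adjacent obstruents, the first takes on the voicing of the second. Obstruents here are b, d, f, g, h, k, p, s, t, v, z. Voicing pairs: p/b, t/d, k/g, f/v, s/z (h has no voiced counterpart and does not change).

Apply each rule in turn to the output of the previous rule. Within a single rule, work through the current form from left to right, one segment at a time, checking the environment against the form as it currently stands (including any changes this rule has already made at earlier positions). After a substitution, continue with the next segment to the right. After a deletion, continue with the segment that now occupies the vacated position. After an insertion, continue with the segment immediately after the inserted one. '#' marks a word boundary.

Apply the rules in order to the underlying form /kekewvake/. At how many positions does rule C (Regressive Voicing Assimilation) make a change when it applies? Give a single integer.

A Intervocalic Voicing: [kekewvake] → [kegewvage]
B Velar Palatalization: [kegewvage] → [sezewvaze]
C Regressive Voicing Assimilation: no change — [sezewvaze]
Rule C changed 0 position(s).

0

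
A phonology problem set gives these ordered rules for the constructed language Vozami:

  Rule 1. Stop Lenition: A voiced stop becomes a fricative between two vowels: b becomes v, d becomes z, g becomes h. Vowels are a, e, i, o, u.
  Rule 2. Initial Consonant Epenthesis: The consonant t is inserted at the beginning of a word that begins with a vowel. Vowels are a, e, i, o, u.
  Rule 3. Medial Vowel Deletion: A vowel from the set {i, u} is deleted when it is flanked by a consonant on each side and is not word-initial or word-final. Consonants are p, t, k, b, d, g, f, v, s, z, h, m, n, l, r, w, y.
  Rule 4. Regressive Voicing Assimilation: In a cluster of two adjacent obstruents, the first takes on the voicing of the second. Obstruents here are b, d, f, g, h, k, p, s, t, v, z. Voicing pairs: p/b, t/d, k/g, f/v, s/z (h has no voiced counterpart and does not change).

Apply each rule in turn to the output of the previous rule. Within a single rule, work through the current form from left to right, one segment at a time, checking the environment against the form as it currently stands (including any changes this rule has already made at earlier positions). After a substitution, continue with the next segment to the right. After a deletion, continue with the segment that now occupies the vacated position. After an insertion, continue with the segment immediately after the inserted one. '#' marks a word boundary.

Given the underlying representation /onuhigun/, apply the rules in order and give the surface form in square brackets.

Rule 1 Stop Lenition: [onuhigun] → [onuhihun]
Rule 2 Initial Consonant Epenthesis: [onuhihun] → [tonuhihun]
Rule 3 Medial Vowel Deletion: [tonuhihun] → [tonhhn]
Rule 4 Regressive Voicing Assimilation: no change — [tonhhn]

[tonhhn]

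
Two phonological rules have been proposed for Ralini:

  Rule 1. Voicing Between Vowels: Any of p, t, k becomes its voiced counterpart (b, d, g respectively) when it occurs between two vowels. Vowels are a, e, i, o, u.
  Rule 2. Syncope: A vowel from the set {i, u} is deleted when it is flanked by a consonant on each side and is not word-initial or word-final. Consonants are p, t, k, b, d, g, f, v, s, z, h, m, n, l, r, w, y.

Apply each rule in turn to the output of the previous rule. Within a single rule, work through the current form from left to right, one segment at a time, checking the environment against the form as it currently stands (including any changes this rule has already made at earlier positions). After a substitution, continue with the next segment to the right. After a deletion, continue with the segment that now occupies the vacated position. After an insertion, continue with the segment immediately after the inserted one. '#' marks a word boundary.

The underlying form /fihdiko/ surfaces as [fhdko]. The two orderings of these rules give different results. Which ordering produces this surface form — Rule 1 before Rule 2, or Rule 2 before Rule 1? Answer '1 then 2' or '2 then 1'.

Order 1 then 2:
  1 Voicing Between Vowels: [fihdiko] → [fihdigo]
  2 Syncope: [fihdigo] → [fhdgo]
  result: [fhdgo]
Order 2 then 1:
  2 Syncope: [fihdiko] → [fhdko]
  1 Voicing Between Vowels: no change — [fhdko]
  result: [fhdko]

2 then 1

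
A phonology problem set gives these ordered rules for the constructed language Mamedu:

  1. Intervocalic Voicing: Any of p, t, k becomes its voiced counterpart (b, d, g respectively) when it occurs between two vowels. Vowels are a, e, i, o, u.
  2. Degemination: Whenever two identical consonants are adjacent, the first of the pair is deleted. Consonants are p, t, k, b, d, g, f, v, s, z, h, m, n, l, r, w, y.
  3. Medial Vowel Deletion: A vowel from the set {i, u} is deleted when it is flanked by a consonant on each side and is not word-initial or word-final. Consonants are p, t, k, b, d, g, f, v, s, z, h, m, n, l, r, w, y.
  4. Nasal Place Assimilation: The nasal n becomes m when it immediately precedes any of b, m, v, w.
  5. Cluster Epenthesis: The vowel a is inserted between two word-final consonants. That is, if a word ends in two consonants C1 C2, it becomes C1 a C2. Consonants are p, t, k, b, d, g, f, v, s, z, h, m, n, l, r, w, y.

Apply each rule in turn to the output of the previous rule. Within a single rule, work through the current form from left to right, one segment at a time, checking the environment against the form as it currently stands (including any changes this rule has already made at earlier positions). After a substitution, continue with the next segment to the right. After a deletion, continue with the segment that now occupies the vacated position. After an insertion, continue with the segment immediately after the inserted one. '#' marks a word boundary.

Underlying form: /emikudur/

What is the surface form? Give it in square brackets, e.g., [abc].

[emgdar]

1 Intervocalic Voicing: [emikudur] → [emigudur]
2 Degemination: no change — [emigudur]
3 Medial Vowel Deletion: [emigudur] → [emgdr]
4 Nasal Place Assimilation: no change — [emgdr]
5 Cluster Epenthesis: [emgdr] → [emgdar]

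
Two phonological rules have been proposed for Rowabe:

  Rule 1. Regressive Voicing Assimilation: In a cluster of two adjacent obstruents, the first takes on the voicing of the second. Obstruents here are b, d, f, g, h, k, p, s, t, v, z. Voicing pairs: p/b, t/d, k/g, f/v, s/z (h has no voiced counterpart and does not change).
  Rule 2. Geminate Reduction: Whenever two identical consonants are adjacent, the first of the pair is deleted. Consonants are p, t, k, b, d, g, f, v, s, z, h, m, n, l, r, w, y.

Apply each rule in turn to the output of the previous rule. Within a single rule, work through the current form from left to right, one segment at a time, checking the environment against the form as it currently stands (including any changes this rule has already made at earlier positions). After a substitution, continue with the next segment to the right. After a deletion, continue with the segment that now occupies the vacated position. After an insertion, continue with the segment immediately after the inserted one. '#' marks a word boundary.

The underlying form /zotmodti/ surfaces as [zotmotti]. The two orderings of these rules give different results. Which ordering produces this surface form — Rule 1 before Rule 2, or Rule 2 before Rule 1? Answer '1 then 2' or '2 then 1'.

2 then 1

Order 1 then 2:
  1 Regressive Voicing Assimilation: [zotmodti] → [zotmotti]
  2 Geminate Reduction: [zotmotti] → [zotmoti]
  result: [zotmoti]
Order 2 then 1:
  2 Geminate Reduction: no change — [zotmodti]
  1 Regressive Voicing Assimilation: [zotmodti] → [zotmotti]
  result: [zotmotti]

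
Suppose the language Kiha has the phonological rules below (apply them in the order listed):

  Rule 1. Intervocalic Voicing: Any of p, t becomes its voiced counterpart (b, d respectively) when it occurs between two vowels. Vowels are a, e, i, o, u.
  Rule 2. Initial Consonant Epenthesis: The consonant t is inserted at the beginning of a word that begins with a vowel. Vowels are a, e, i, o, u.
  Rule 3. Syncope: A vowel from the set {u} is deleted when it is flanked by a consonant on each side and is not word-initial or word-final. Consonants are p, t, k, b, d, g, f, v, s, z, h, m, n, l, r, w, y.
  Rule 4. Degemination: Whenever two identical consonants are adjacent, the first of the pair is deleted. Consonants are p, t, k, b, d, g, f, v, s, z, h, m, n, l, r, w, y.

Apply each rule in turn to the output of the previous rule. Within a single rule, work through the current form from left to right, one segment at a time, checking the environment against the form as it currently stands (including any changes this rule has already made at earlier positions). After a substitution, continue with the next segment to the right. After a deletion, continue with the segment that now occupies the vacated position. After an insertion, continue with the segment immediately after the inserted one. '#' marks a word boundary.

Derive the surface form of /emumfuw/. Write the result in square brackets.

Rule 1 Intervocalic Voicing: no change — [emumfuw]
Rule 2 Initial Consonant Epenthesis: [emumfuw] → [temumfuw]
Rule 3 Syncope: [temumfuw] → [temmfw]
Rule 4 Degemination: [temmfw] → [temfw]

[temfw]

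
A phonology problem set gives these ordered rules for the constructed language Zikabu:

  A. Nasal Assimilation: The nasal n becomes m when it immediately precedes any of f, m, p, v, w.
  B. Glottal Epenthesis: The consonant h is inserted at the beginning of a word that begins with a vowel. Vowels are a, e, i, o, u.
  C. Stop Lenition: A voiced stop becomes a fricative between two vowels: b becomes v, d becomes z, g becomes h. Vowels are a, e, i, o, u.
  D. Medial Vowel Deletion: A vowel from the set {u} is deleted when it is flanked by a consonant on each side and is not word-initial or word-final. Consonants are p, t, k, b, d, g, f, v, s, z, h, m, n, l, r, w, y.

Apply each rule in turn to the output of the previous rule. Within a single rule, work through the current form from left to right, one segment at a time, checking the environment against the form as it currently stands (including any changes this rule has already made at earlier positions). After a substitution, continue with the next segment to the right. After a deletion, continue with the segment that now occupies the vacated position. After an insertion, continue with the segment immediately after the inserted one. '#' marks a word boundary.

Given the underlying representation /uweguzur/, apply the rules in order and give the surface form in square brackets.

[hwehzr]

A Nasal Assimilation: no change — [uweguzur]
B Glottal Epenthesis: [uweguzur] → [huweguzur]
C Stop Lenition: [huweguzur] → [huwehuzur]
D Medial Vowel Deletion: [huwehuzur] → [hwehzr]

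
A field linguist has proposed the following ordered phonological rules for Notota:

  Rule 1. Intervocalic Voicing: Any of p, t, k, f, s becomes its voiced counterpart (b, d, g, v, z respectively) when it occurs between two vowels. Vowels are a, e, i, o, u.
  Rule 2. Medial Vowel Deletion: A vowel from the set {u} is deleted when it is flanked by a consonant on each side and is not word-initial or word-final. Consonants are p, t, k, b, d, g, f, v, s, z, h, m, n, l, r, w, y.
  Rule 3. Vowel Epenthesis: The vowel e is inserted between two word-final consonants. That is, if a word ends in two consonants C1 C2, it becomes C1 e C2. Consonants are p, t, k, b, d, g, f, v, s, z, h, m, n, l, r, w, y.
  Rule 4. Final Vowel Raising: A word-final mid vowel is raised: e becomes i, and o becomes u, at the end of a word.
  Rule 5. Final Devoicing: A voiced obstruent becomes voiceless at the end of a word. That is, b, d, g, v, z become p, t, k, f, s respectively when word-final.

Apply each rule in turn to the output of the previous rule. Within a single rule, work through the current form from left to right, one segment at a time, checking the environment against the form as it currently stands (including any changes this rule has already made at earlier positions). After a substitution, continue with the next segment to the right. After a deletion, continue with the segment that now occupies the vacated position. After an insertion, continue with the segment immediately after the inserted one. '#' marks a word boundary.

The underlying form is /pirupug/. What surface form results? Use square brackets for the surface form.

[pirbek]

Rule 1 Intervocalic Voicing: [pirupug] → [pirubug]
Rule 2 Medial Vowel Deletion: [pirubug] → [pirbg]
Rule 3 Vowel Epenthesis: [pirbg] → [pirbeg]
Rule 4 Final Vowel Raising: no change — [pirbeg]
Rule 5 Final Devoicing: [pirbeg] → [pirbek]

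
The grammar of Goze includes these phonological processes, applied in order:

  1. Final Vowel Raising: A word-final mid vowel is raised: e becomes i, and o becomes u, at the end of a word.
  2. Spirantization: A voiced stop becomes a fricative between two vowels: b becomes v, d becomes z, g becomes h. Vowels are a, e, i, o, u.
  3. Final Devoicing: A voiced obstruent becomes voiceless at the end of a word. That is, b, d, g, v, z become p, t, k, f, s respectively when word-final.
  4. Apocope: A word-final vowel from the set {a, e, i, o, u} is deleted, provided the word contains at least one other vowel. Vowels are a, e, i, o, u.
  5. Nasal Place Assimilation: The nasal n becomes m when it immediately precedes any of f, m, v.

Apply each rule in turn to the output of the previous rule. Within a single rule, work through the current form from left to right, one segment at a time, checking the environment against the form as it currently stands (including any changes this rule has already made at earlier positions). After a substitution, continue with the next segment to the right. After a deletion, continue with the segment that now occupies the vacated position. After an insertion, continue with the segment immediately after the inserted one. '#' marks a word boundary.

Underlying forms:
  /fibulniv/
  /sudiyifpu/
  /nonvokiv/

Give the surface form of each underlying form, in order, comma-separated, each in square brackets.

[fivulnif], [suziyifp], [nomvokif]

/fibulniv/:
  1 Final Vowel Raising: no change — [fibulniv]
  2 Spirantization: [fibulniv] → [fivulniv]
  3 Final Devoicing: [fivulniv] → [fivulnif]
  4 Apocope: no change — [fivulnif]
  5 Nasal Place Assimilation: no change — [fivulnif]
/sudiyifpu/:
  1 Final Vowel Raising: no change — [sudiyifpu]
  2 Spirantization: [sudiyifpu] → [suziyifpu]
  3 Final Devoicing: no change — [suziyifpu]
  4 Apocope: [suziyifpu] → [suziyifp]
  5 Nasal Place Assimilation: no change — [suziyifp]
/nonvokiv/:
  1 Final Vowel Raising: no change — [nonvokiv]
  2 Spirantization: no change — [nonvokiv]
  3 Final Devoicing: [nonvokiv] → [nonvokif]
  4 Apocope: no change — [nonvokif]
  5 Nasal Place Assimilation: [nonvokif] → [nomvokif]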